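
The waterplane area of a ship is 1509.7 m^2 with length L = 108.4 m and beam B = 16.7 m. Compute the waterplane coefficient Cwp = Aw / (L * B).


Formula: Cwp = Aw / (L * B)
Step 1 — L * B = 108.4 * 16.7 = 1810.28 m^2
Step 2 — Cwp = 1509.7 / 1810.28 ≈ 0.83396 (5 s.f.)

0.83396


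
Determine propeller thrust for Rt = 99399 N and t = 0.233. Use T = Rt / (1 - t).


Formula: T = Rt / (1 - t)
Step 1 — (1 - t) = 1 - 0.233 = 0.767
Step 2 — T = 99399 / 0.767 ≈ 129590 N (5 s.f.)

129590 N


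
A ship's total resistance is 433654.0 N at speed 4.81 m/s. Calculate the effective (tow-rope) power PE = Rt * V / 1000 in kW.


Formula: PE = Rt * V / 1000 (kW)
Step 1 — PE (W) = 433654.0 * 4.81 = 2085875.74 W
Step 2 — PE (kW) = 2085875.74 / 1000 ≈ 2085.9 kW (5 s.f.)

2085.9 kW


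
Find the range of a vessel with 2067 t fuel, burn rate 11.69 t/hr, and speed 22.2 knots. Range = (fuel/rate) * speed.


Formula: endurance = fuel / rate; range = endurance * speed
Step 1 — endurance = 2067 / 11.69 = 176.8178 hours
Step 2 — range = 176.8178 * 22.2 ≈ 3925.4 nautical miles (5 s.f.)

3925.4 NM


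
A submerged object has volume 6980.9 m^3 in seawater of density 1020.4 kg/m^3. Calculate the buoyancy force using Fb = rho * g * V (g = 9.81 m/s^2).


Formula: Fb = rho * g * V
Substituting: Fb = 1020.4 * 9.81 * 6980.9
Intermediate: 1020.4 * 9.81 = 10010.124
Result: Fb = 10010.124 * 6980.9 ≈ 69880000 N (5 s.f.)

69880000 N


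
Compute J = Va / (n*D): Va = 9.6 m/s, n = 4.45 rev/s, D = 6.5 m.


Formula: J = Va / (n * D)
Step 1 — n * D = 4.45 * 6.5 = 28.925
Step 2 — J = 9.6 / 28.925 ≈ 0.33189 (5 s.f.)

0.33189


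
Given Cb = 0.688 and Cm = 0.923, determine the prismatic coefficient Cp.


Formula: Cp = Cb / Cm
Substituting: Cp = 0.688 / 0.923
Result: Cp ≈ 0.74540 (5 s.f.)

0.74540


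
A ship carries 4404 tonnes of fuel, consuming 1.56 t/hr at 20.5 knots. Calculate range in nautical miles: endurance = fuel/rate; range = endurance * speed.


Formula: endurance = fuel / rate; range = endurance * speed
Step 1 — endurance = 4404 / 1.56 = 2823.0769 hours
Step 2 — range = 2823.0769 * 20.5 ≈ 57873 nautical miles (5 s.f.)

57873 NM


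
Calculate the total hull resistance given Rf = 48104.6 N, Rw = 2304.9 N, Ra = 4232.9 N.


Formula: Rt = Rf + Rw + Ra
Substituting: Rt = 48104.6 + 2304.9 + 4232.9
Result: Rt = 54642.4 N

54642.4 N


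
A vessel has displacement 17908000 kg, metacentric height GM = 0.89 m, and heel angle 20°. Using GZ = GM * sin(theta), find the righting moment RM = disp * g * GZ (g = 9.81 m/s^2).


Formula: GZ = GM * sin(theta); RM = disp * g * GZ
Step 1 — GZ = 0.89 * sin(20°) = 0.89 * 0.34202 = 0.304398 m
Step 2 — RM = 17908000 * 9.81 * 0.304398 ≈ 53476000 N·m (5 s.f.)

53476000 N·m


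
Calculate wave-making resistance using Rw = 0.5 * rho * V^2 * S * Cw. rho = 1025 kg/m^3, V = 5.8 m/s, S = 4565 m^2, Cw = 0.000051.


Formula: Rw = 0.5 * rho * V^2 * S * Cw
Step 1 — V^2 = 5.8^2 = 33.64
Step 2 — 0.5 * rho * V^2 = 0.5 * 1025 * 33.64 = 17240.5
Step 3 — Rw = 17240.5 * 4565 * 0.000051 ≈ 4013.8 N (5 s.f.)

4013.8 N


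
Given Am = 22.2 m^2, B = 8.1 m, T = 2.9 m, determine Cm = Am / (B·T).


Formula: Cm = Am / (B * T)
Step 1 — B * T = 8.1 * 2.9 = 23.49 m^2
Step 2 — Cm = 22.2 / 23.49 ≈ 0.94508 (5 s.f.)

0.94508


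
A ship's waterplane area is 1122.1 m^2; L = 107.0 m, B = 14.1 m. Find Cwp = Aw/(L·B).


Formula: Cwp = Aw / (L * B)
Step 1 — L * B = 107.0 * 14.1 = 1508.7 m^2
Step 2 — Cwp = 1122.1 / 1508.7 ≈ 0.74375 (5 s.f.)

0.74375


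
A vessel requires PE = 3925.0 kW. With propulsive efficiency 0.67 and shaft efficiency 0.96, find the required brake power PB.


Formula: PB = PE / (eta_D * eta_S)
Step 1 — combined efficiency = eta_D * eta_S = 0.67 * 0.96 = 0.6432
Step 2 — PB = 3925.0 / 0.6432 ≈ 6102.3 kW (5 s.f.)

6102.3 kW


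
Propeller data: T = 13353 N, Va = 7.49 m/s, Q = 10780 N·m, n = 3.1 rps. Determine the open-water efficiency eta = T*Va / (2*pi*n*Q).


Formula: eta = T * Va / (2 * pi * n * Q)
Step 1 — numerator = T * Va = 13353 * 7.49 = 100013.97
Step 2 — 2 * pi * n = 2 * pi * 3.1 = 19.477874
Step 3 — denominator = 19.477874 * 10780 = 209971.48
Step 4 — eta = 100013.97 / 209971.48 ≈ 0.47632 (5 s.f.)

0.47632


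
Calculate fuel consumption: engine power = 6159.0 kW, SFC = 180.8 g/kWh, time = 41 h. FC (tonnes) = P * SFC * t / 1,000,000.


Formula: FC (tonnes) = P * SFC * t / 1,000,000
Step 1 — P * SFC * t = 6159.0 * 180.8 * 41 = 45655435.2 g
Step 2 — FC (tonnes) = 45655435.2 / 1,000,000 ≈ 45.655 tonnes (5 s.f.)

45.655 tonnes


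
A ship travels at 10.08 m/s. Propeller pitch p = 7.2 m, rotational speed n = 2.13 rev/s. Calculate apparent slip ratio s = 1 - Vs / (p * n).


Formula: s = 1 - Vs / (p * n)
Step 1 — p * n = 7.2 * 2.13 = 15.336
Step 2 — Vs / (p*n) = 10.08 / 15.336 = 0.657277 (6 d.p.)
Step 3 — s = 1 - 0.657277 = 0.342723

0.342723


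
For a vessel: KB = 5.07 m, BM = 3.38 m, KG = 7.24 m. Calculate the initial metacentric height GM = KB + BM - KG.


Formula: GM = KB + BM - KG
Step 1 — KM = KB + BM = 5.07 + 3.38 = 8.45 m
Step 2 — GM = KM - KG = 8.45 - 7.24 = 1.21 m

1.21 m


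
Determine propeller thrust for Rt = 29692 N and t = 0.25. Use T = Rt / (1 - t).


Formula: T = Rt / (1 - t)
Step 1 — (1 - t) = 1 - 0.25 = 0.75
Step 2 — T = 29692 / 0.75 ≈ 39589 N (5 s.f.)

39589 N


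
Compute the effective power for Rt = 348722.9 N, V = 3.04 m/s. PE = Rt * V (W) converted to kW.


Formula: PE = Rt * V / 1000 (kW)
Step 1 — PE (W) = 348722.9 * 3.04 = 1060117.616 W
Step 2 — PE (kW) = 1060117.616 / 1000 ≈ 1060.1 kW (5 s.f.)

1060.1 kW


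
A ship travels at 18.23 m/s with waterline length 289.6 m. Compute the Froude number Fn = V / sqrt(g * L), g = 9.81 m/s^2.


Formula: Fn = V / sqrt(g * L)
Step 1 — g * L = 9.81 * 289.6 = 2840.976
Step 2 — sqrt(g * L) = sqrt(2840.976) = 53.300807
Step 3 — Fn = 18.23 / 53.300807 ≈ 0.34202 (5 s.f.)

0.34202


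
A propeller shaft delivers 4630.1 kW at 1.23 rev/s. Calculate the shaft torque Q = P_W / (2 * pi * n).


Formula: Q = P_W / (2 * pi * n)
Step 1 — P_W = 4630.1 kW * 1000 = 4630100.0 W
Step 2 — 2 * pi * n = 2 * pi * 1.23 = 7.728318
Step 3 — Q = 4630100.0 / 7.728318 ≈ 599110 N·m (5 s.f.)

599110 N·m


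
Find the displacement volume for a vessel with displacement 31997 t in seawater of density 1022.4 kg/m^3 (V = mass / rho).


Formula: V = mass / rho
Step 1 — convert tonnes to kg: 31997 t * 1000 = 31997000 kg
Step 2 — V = 31997000 / 1022.4 ≈ 31296 m^3 (5 s.f.)

31296 m^3


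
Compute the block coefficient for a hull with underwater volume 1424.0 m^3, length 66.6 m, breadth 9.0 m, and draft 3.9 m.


Formula: Cb = V / (L * B * T)
Step 1 — L * B * T = 66.6 * 9.0 * 3.9 = 2337.66 m^3
Step 2 — Cb = 1424.0 / 2337.66 ≈ 0.60916 (5 s.f.)

0.60916


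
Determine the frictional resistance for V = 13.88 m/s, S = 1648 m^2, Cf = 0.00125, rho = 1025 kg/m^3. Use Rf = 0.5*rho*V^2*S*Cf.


Formula: Rf = 0.5 * rho * V^2 * S * Cf
Step 1 — V^2 = 13.88^2 = 192.6544
Step 2 — 0.5 * rho * V^2 = 0.5 * 1025 * 192.6544 = 98735.38
Step 3 — Rf = 98735.38 * 1648 * 0.00125 ≈ 203390 N (5 s.f.)

203390 N


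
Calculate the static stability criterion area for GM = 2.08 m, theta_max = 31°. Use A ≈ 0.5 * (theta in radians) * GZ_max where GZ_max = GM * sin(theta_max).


Formula: GZ_max = GM * sin(theta); Area = 0.5 * theta_rad * GZ_max
Step 1 — GZ_max = 2.08 * sin(31°) = 2.08 * 0.515038 = 1.071279 m
Step 2 — theta_rad = 31 * pi/180 = 0.541052 rad
Step 3 — Area = 0.5 * 0.541052 * 1.071279 ≈ 0.28981 m·rad (5 s.f.)

0.28981 m·rad


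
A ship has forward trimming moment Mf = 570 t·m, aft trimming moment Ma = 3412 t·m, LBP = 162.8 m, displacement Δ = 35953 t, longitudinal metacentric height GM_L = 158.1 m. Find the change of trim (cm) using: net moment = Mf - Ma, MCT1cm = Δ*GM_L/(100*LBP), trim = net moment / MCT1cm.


Formula: net trimming moment = Mf - Ma; MCT1cm = Δ*GM_L/(100*LBP); trim = net moment / MCT1cm
Step 1 — net trimming moment = 570 - 3412 = -2842 t·m
Step 2 — MCT1cm = 35953 * 158.1 / (100 * 162.8) = 349.1504 t·m/cm
Step 3 — trim = -2842 / 349.1504 ≈ -8.1398 cm (5 s.f.)

-8.1398 cm


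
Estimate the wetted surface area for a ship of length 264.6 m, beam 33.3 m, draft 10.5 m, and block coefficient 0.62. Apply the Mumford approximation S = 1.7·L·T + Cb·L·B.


Formula: S = 1.7*L*T + V/T with V = Cb*L*B*T, i.e. S = L * (1.7*T + Cb*B)
Step 1 — 1.7*T = 1.7 * 10.5 = 17.85 m
Step 2 — Cb*B = 0.62 * 33.3 = 20.646 m
Step 3 — 1.7*T + Cb*B = 17.85 + 20.646 = 38.496 m
Step 4 — S = 264.6 * 38.496 ≈ 10186 m^2 (5 s.f.)

10186 m^2


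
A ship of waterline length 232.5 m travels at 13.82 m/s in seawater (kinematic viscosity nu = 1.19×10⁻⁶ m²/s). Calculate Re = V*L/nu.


Formula: Re = V * L / nu
Step 1 — V * L = 13.82 * 232.5 = 3213.15 m^2/s
Step 2 — Re = 3213.15 / 1.19e-6 = 2.70e+09

2.70e+09


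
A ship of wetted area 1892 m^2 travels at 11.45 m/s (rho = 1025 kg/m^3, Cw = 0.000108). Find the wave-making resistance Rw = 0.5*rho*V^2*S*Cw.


Formula: Rw = 0.5 * rho * V^2 * S * Cw
Step 1 — V^2 = 11.45^2 = 131.1025
Step 2 — 0.5 * rho * V^2 = 0.5 * 1025 * 131.1025 = 67190.03125
Step 3 — Rw = 67190.03125 * 1892 * 0.000108 ≈ 13729 N (5 s.f.)

13729 N


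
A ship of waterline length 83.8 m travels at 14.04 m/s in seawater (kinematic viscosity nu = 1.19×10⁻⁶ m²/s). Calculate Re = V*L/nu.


Formula: Re = V * L / nu
Step 1 — V * L = 14.04 * 83.8 = 1176.552 m^2/s
Step 2 — Re = 1176.552 / 1.19e-6 = 9.89e+08

9.89e+08


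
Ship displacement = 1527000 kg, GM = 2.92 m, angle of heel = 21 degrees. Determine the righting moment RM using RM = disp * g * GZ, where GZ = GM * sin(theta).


Formula: GZ = GM * sin(theta); RM = disp * g * GZ
Step 1 — GZ = 2.92 * sin(21°) = 2.92 * 0.358368 = 1.046435 m
Step 2 — RM = 1527000 * 9.81 * 1.046435 ≈ 15675000 N·m (5 s.f.)

15675000 N·m


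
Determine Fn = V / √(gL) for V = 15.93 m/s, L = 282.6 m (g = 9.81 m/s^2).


Formula: Fn = V / sqrt(g * L)
Step 1 — g * L = 9.81 * 282.6 = 2772.306
Step 2 — sqrt(g * L) = sqrt(2772.306) = 52.652692
Step 3 — Fn = 15.93 / 52.652692 ≈ 0.30255 (5 s.f.)

0.30255


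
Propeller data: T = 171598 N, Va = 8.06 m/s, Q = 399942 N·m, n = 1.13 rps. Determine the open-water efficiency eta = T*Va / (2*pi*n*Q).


Formula: eta = T * Va / (2 * pi * n * Q)
Step 1 — numerator = T * Va = 171598 * 8.06 = 1383079.88
Step 2 — 2 * pi * n = 2 * pi * 1.13 = 7.099999
Step 3 — denominator = 7.099999 * 399942 = 2839587.8
Step 4 — eta = 1383079.88 / 2839587.8 ≈ 0.48707 (5 s.f.)

0.48707


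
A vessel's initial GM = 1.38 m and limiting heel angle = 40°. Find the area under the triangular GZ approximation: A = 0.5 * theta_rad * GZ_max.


Formula: GZ_max = GM * sin(theta); Area = 0.5 * theta_rad * GZ_max
Step 1 — GZ_max = 1.38 * sin(40°) = 1.38 * 0.642788 = 0.887047 m
Step 2 — theta_rad = 40 * pi/180 = 0.698132 rad
Step 3 — Area = 0.5 * 0.698132 * 0.887047 ≈ 0.30964 m·rad (5 s.f.)

0.30964 m·rad


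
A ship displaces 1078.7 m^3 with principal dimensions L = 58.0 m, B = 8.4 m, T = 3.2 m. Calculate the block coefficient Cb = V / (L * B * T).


Formula: Cb = V / (L * B * T)
Step 1 — L * B * T = 58.0 * 8.4 * 3.2 = 1559.04 m^3
Step 2 — Cb = 1078.7 / 1559.04 ≈ 0.69190 (5 s.f.)

0.69190


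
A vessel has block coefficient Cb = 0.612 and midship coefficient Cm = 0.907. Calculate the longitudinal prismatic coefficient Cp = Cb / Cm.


Formula: Cp = Cb / Cm
Substituting: Cp = 0.612 / 0.907
Result: Cp ≈ 0.67475 (5 s.f.)

0.67475


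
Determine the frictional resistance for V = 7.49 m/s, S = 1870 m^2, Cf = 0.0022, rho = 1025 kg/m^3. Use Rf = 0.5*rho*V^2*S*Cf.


Formula: Rf = 0.5 * rho * V^2 * S * Cf
Step 1 — V^2 = 7.49^2 = 56.1001
Step 2 — 0.5 * rho * V^2 = 0.5 * 1025 * 56.1001 = 28751.30125
Step 3 — Rf = 28751.30125 * 1870 * 0.0022 ≈ 118280 N (5 s.f.)

118280 N


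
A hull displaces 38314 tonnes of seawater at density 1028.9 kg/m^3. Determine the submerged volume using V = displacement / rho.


Formula: V = mass / rho
Step 1 — convert tonnes to kg: 38314 t * 1000 = 38314000 kg
Step 2 — V = 38314000 / 1028.9 ≈ 37238 m^3 (5 s.f.)

37238 m^3


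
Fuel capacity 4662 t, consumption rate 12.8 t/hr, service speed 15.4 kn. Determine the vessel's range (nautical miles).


Formula: endurance = fuel / rate; range = endurance * speed
Step 1 — endurance = 4662 / 12.8 = 364.2188 hours
Step 2 — range = 364.2188 * 15.4 ≈ 5609.0 nautical miles (5 s.f.)

5609.0 NM


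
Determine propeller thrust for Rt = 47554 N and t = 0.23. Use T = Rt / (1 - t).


Formula: T = Rt / (1 - t)
Step 1 — (1 - t) = 1 - 0.23 = 0.77
Step 2 — T = 47554 / 0.77 ≈ 61758 N (5 s.f.)

61758 N


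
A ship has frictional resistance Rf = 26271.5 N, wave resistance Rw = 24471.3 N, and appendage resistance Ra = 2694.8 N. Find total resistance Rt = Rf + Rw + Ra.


Formula: Rt = Rf + Rw + Ra
Substituting: Rt = 26271.5 + 24471.3 + 2694.8
Result: Rt = 53437.6 N

53437.6 N


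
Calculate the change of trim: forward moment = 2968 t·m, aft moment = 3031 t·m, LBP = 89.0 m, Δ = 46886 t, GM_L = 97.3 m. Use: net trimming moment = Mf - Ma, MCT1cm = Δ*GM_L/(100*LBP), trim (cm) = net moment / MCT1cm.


Formula: net trimming moment = Mf - Ma; MCT1cm = Δ*GM_L/(100*LBP); trim = net moment / MCT1cm
Step 1 — net trimming moment = 2968 - 3031 = -63 t·m
Step 2 — MCT1cm = 46886 * 97.3 / (100 * 89.0) = 512.5851 t·m/cm
Step 3 — trim = -63 / 512.5851 ≈ -0.12291 cm (5 s.f.)

-0.12291 cm


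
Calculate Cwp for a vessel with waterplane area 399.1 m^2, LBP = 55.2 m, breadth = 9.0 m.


Formula: Cwp = Aw / (L * B)
Step 1 — L * B = 55.2 * 9.0 = 496.8 m^2
Step 2 — Cwp = 399.1 / 496.8 ≈ 0.80334 (5 s.f.)

0.80334


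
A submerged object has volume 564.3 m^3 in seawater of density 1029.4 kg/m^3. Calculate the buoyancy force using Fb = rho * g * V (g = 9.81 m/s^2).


Formula: Fb = rho * g * V
Substituting: Fb = 1029.4 * 9.81 * 564.3
Intermediate: 1029.4 * 9.81 = 10098.414
Result: Fb = 10098.414 * 564.3 ≈ 5698500 N (5 s.f.)

5698500 N


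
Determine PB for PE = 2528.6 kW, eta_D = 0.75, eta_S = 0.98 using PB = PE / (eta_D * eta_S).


Formula: PB = PE / (eta_D * eta_S)
Step 1 — combined efficiency = eta_D * eta_S = 0.75 * 0.98 = 0.735
Step 2 — PB = 2528.6 / 0.735 ≈ 3440.3 kW (5 s.f.)

3440.3 kW


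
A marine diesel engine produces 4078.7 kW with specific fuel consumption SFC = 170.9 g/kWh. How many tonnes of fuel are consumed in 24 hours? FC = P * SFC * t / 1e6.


Formula: FC (tonnes) = P * SFC * t / 1,000,000
Step 1 — P * SFC * t = 4078.7 * 170.9 * 24 = 16729195.92 g
Step 2 — FC (tonnes) = 16729195.92 / 1,000,000 ≈ 16.729 tonnes (5 s.f.)

16.729 tonnes


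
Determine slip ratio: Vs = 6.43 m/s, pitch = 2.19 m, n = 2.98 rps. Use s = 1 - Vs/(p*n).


Formula: s = 1 - Vs / (p * n)
Step 1 — p * n = 2.19 * 2.98 = 6.5262
Step 2 — Vs / (p*n) = 6.43 / 6.5262 = 0.985259 (6 d.p.)
Step 3 — s = 1 - 0.985259 = 0.014741

0.014741


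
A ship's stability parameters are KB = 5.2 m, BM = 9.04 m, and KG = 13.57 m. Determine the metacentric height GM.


Formula: GM = KB + BM - KG
Step 1 — KM = KB + BM = 5.2 + 9.04 = 14.24 m
Step 2 — GM = KM - KG = 14.24 - 13.57 = 0.67 m

0.67 m


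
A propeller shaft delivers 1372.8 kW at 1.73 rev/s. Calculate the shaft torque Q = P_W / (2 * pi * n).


Formula: Q = P_W / (2 * pi * n)
Step 1 — P_W = 1372.8 kW * 1000 = 1372800.0 W
Step 2 — 2 * pi * n = 2 * pi * 1.73 = 10.869911
Step 3 — Q = 1372800.0 / 10.869911 ≈ 126290 N·m (5 s.f.)

126290 N·m


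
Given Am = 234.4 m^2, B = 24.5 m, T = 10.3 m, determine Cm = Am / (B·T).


Formula: Cm = Am / (B * T)
Step 1 — B * T = 24.5 * 10.3 = 252.35 m^2
Step 2 — Cm = 234.4 / 252.35 ≈ 0.92887 (5 s.f.)

0.92887


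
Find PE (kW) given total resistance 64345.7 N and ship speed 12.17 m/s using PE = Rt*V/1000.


Formula: PE = Rt * V / 1000 (kW)
Step 1 — PE (W) = 64345.7 * 12.17 = 783087.169 W
Step 2 — PE (kW) = 783087.169 / 1000 ≈ 783.09 kW (5 s.f.)

783.09 kW


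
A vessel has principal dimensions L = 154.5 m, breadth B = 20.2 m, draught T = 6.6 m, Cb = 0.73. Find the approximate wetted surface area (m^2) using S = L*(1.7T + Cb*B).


Formula: S = 1.7*L*T + V/T with V = Cb*L*B*T, i.e. S = L * (1.7*T + Cb*B)
Step 1 — 1.7*T = 1.7 * 6.6 = 11.22 m
Step 2 — Cb*B = 0.73 * 20.2 = 14.746 m
Step 3 — 1.7*T + Cb*B = 11.22 + 14.746 = 25.966 m
Step 4 — S = 154.5 * 25.966 ≈ 4011.7 m^2 (5 s.f.)

4011.7 m^2


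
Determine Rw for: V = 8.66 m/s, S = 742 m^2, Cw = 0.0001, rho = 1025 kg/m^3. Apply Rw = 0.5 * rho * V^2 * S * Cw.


Formula: Rw = 0.5 * rho * V^2 * S * Cw
Step 1 — V^2 = 8.66^2 = 74.9956
Step 2 — 0.5 * rho * V^2 = 0.5 * 1025 * 74.9956 = 38435.245
Step 3 — Rw = 38435.245 * 742 * 0.0001 ≈ 2851.9 N (5 s.f.)

2851.9 N


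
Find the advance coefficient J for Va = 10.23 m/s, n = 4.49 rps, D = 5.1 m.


Formula: J = Va / (n * D)
Step 1 — n * D = 4.49 * 5.1 = 22.899
Step 2 — J = 10.23 / 22.899 ≈ 0.44674 (5 s.f.)

0.44674


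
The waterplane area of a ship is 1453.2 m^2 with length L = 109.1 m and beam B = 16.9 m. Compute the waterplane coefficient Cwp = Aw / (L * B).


Formula: Cwp = Aw / (L * B)
Step 1 — L * B = 109.1 * 16.9 = 1843.79 m^2
Step 2 — Cwp = 1453.2 / 1843.79 ≈ 0.78816 (5 s.f.)

0.78816


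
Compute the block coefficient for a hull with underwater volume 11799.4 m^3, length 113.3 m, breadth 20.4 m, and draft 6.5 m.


Formula: Cb = V / (L * B * T)
Step 1 — L * B * T = 113.3 * 20.4 * 6.5 = 15023.58 m^3
Step 2 — Cb = 11799.4 / 15023.58 ≈ 0.78539 (5 s.f.)

0.78539


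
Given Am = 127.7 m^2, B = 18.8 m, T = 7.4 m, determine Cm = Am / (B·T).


Formula: Cm = Am / (B * T)
Step 1 — B * T = 18.8 * 7.4 = 139.12 m^2
Step 2 — Cm = 127.7 / 139.12 ≈ 0.91791 (5 s.f.)

0.91791


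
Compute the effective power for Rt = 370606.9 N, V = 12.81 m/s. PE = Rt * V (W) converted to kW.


Formula: PE = Rt * V / 1000 (kW)
Step 1 — PE (W) = 370606.9 * 12.81 = 4747474.389 W
Step 2 — PE (kW) = 4747474.389 / 1000 ≈ 4747.5 kW (5 s.f.)

4747.5 kW


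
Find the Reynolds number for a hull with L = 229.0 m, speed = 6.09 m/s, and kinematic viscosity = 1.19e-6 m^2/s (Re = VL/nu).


Formula: Re = V * L / nu
Step 1 — V * L = 6.09 * 229.0 = 1394.61 m^2/s
Step 2 — Re = 1394.61 / 1.19e-6 = 1.17e+09

1.17e+09


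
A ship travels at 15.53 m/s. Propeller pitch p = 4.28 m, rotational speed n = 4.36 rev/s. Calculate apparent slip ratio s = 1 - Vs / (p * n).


Formula: s = 1 - Vs / (p * n)
Step 1 — p * n = 4.28 * 4.36 = 18.6608
Step 2 — Vs / (p*n) = 15.53 / 18.6608 = 0.832226 (6 d.p.)
Step 3 — s = 1 - 0.832226 = 0.167774

0.167774


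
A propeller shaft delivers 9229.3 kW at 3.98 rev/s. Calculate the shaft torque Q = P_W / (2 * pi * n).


Formula: Q = P_W / (2 * pi * n)
Step 1 — P_W = 9229.3 kW * 1000 = 9229300.0 W
Step 2 — 2 * pi * n = 2 * pi * 3.98 = 25.007078
Step 3 — Q = 9229300.0 / 25.007078 ≈ 369070 N·m (5 s.f.)

369070 N·m


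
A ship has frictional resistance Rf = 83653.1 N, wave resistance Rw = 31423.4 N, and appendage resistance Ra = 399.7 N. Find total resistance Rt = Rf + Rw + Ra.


Formula: Rt = Rf + Rw + Ra
Substituting: Rt = 83653.1 + 31423.4 + 399.7
Result: Rt = 115476.2 N

115476.2 N


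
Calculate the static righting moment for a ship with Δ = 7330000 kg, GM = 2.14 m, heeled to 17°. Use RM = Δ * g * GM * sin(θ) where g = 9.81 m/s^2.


Formula: GZ = GM * sin(theta); RM = disp * g * GZ
Step 1 — GZ = 2.14 * sin(17°) = 2.14 * 0.292372 = 0.625676 m
Step 2 — RM = 7330000 * 9.81 * 0.625676 ≈ 44991000 N·m (5 s.f.)

44991000 N·m


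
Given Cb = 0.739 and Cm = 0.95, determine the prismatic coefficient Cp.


Formula: Cp = Cb / Cm
Substituting: Cp = 0.739 / 0.95
Result: Cp ≈ 0.77789 (5 s.f.)

0.77789


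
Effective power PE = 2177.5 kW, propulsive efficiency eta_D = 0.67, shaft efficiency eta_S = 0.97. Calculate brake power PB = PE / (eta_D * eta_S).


Formula: PB = PE / (eta_D * eta_S)
Step 1 — combined efficiency = eta_D * eta_S = 0.67 * 0.97 = 0.6499
Step 2 — PB = 2177.5 / 0.6499 ≈ 3350.5 kW (5 s.f.)

3350.5 kW


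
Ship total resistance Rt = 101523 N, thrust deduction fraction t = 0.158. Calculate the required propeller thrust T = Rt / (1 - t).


Formula: T = Rt / (1 - t)
Step 1 — (1 - t) = 1 - 0.158 = 0.842
Step 2 — T = 101523 / 0.842 ≈ 120570 N (5 s.f.)

120570 N


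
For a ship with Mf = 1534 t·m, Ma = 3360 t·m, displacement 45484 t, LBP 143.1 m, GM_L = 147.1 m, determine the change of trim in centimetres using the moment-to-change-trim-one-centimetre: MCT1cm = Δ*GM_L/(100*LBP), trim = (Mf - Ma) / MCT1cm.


Formula: net trimming moment = Mf - Ma; MCT1cm = Δ*GM_L/(100*LBP); trim = net moment / MCT1cm
Step 1 — net trimming moment = 1534 - 3360 = -1826 t·m
Step 2 — MCT1cm = 45484 * 147.1 / (100 * 143.1) = 467.5539 t·m/cm
Step 3 — trim = -1826 / 467.5539 ≈ -3.9054 cm (5 s.f.)

-3.9054 cm


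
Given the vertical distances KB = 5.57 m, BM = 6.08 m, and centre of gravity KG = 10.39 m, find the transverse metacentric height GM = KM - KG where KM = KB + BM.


Formula: GM = KB + BM - KG
Step 1 — KM = KB + BM = 5.57 + 6.08 = 11.65 m
Step 2 — GM = KM - KG = 11.65 - 10.39 = 1.26 m

1.26 m


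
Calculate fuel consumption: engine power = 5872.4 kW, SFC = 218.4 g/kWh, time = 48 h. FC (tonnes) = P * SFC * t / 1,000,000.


Formula: FC (tonnes) = P * SFC * t / 1,000,000
Step 1 — P * SFC * t = 5872.4 * 218.4 * 48 = 61561543.68 g
Step 2 — FC (tonnes) = 61561543.68 / 1,000,000 ≈ 61.562 tonnes (5 s.f.)

61.562 tonnes


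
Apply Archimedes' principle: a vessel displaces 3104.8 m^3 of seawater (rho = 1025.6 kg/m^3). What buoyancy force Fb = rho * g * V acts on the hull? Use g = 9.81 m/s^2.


Formula: Fb = rho * g * V
Substituting: Fb = 1025.6 * 9.81 * 3104.8
Intermediate: 1025.6 * 9.81 = 10061.136
Result: Fb = 10061.136 * 3104.8 ≈ 31238000 N (5 s.f.)

31238000 N


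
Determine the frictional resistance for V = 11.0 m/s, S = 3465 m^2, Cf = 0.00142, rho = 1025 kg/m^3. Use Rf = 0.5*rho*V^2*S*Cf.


Formula: Rf = 0.5 * rho * V^2 * S * Cf
Step 1 — V^2 = 11.0^2 = 121.0
Step 2 — 0.5 * rho * V^2 = 0.5 * 1025 * 121.0 = 62012.5
Step 3 — Rf = 62012.5 * 3465 * 0.00142 ≈ 305120 N (5 s.f.)

305120 N


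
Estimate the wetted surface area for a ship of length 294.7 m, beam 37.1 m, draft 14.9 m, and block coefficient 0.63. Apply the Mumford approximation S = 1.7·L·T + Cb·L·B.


Formula: S = 1.7*L*T + V/T with V = Cb*L*B*T, i.e. S = L * (1.7*T + Cb*B)
Step 1 — 1.7*T = 1.7 * 14.9 = 25.33 m
Step 2 — Cb*B = 0.63 * 37.1 = 23.373 m
Step 3 — 1.7*T + Cb*B = 25.33 + 23.373 = 48.703 m
Step 4 — S = 294.7 * 48.703 ≈ 14353 m^2 (5 s.f.)

14353 m^2


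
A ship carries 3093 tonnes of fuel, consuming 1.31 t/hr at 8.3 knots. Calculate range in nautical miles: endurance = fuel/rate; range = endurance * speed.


Formula: endurance = fuel / rate; range = endurance * speed
Step 1 — endurance = 3093 / 1.31 = 2361.0687 hours
Step 2 — range = 2361.0687 * 8.3 ≈ 19597 nautical miles (5 s.f.)

19597 NM


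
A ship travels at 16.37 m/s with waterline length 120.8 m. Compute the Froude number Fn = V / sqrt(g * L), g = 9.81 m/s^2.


Formula: Fn = V / sqrt(g * L)
Step 1 — g * L = 9.81 * 120.8 = 1185.048
Step 2 — sqrt(g * L) = sqrt(1185.048) = 34.424526
Step 3 — Fn = 16.37 / 34.424526 ≈ 0.47553 (5 s.f.)

0.47553


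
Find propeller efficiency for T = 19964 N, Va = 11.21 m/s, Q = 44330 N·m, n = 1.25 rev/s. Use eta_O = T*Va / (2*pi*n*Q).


Formula: eta = T * Va / (2 * pi * n * Q)
Step 1 — numerator = T * Va = 19964 * 11.21 = 223796.44
Step 2 — 2 * pi * n = 2 * pi * 1.25 = 7.853982
Step 3 — denominator = 7.853982 * 44330 = 348167.02
Step 4 — eta = 223796.44 / 348167.02 ≈ 0.64278 (5 s.f.)

0.64278


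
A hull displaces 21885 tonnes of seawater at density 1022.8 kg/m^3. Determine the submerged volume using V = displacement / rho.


Formula: V = mass / rho
Step 1 — convert tonnes to kg: 21885 t * 1000 = 21885000 kg
Step 2 — V = 21885000 / 1022.8 ≈ 21397 m^3 (5 s.f.)

21397 m^3


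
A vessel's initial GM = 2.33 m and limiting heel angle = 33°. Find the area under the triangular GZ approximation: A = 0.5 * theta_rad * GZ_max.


Formula: GZ_max = GM * sin(theta); Area = 0.5 * theta_rad * GZ_max
Step 1 — GZ_max = 2.33 * sin(33°) = 2.33 * 0.544639 = 1.269009 m
Step 2 — theta_rad = 33 * pi/180 = 0.575959 rad
Step 3 — Area = 0.5 * 0.575959 * 1.269009 ≈ 0.36545 m·rad (5 s.f.)

0.36545 m·rad


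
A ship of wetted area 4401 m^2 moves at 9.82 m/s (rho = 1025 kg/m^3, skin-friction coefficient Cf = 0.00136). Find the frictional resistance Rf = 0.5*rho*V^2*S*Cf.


Formula: Rf = 0.5 * rho * V^2 * S * Cf
Step 1 — V^2 = 9.82^2 = 96.4324
Step 2 — 0.5 * rho * V^2 = 0.5 * 1025 * 96.4324 = 49421.605
Step 3 — Rf = 49421.605 * 4401 * 0.00136 ≈ 295810 N (5 s.f.)

295810 N


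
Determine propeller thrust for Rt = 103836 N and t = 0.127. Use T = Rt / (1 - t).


Formula: T = Rt / (1 - t)
Step 1 — (1 - t) = 1 - 0.127 = 0.873
Step 2 — T = 103836 / 0.873 ≈ 118940 N (5 s.f.)

118940 N


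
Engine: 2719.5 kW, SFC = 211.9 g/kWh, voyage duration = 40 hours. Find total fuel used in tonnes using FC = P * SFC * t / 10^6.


Formula: FC (tonnes) = P * SFC * t / 1,000,000
Step 1 — P * SFC * t = 2719.5 * 211.9 * 40 = 23050482.0 g
Step 2 — FC (tonnes) = 23050482.0 / 1,000,000 ≈ 23.050 tonnes (5 s.f.)

23.050 tonnes


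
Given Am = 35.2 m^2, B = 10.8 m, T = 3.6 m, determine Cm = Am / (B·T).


Formula: Cm = Am / (B * T)
Step 1 — B * T = 10.8 * 3.6 = 38.88 m^2
Step 2 — Cm = 35.2 / 38.88 ≈ 0.90535 (5 s.f.)

0.90535


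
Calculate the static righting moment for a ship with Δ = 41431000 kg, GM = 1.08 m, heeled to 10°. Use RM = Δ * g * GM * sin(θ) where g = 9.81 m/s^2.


Formula: GZ = GM * sin(theta); RM = disp * g * GZ
Step 1 — GZ = 1.08 * sin(10°) = 1.08 * 0.173648 = 0.18754 m
Step 2 — RM = 41431000 * 9.81 * 0.18754 ≈ 76223000 N·m (5 s.f.)

76223000 N·m


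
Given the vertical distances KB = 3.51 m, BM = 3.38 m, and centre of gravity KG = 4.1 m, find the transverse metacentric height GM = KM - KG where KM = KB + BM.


Formula: GM = KB + BM - KG
Step 1 — KM = KB + BM = 3.51 + 3.38 = 6.89 m
Step 2 — GM = KM - KG = 6.89 - 4.1 = 2.79 m

2.79 m


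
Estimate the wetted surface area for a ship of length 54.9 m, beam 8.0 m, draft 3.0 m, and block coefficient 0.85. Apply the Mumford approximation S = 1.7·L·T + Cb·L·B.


Formula: S = 1.7*L*T + V/T with V = Cb*L*B*T, i.e. S = L * (1.7*T + Cb*B)
Step 1 — 1.7*T = 1.7 * 3.0 = 5.1 m
Step 2 — Cb*B = 0.85 * 8.0 = 6.8 m
Step 3 — 1.7*T + Cb*B = 5.1 + 6.8 = 11.9 m
Step 4 — S = 54.9 * 11.9 ≈ 653.31 m^2 (5 s.f.)

653.31 m^2


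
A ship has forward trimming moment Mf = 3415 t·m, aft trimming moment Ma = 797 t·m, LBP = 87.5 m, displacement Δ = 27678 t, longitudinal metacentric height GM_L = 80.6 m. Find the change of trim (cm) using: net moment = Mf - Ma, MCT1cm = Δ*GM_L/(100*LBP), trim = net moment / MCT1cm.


Formula: net trimming moment = Mf - Ma; MCT1cm = Δ*GM_L/(100*LBP); trim = net moment / MCT1cm
Step 1 — net trimming moment = 3415 - 797 = 2618 t·m
Step 2 — MCT1cm = 27678 * 80.6 / (100 * 87.5) = 254.9539 t·m/cm
Step 3 — trim = 2618 / 254.9539 ≈ 10.269 cm (5 s.f.)

10.269 cm


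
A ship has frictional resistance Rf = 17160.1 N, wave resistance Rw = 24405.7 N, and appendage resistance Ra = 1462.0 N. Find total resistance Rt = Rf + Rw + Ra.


Formula: Rt = Rf + Rw + Ra
Substituting: Rt = 17160.1 + 24405.7 + 1462.0
Result: Rt = 43027.8 N

43027.8 N


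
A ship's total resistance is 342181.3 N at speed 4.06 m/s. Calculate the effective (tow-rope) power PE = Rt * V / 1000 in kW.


Formula: PE = Rt * V / 1000 (kW)
Step 1 — PE (W) = 342181.3 * 4.06 = 1389256.078 W
Step 2 — PE (kW) = 1389256.078 / 1000 ≈ 1389.3 kW (5 s.f.)

1389.3 kW


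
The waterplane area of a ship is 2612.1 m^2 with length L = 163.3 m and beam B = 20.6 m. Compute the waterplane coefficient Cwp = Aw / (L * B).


Formula: Cwp = Aw / (L * B)
Step 1 — L * B = 163.3 * 20.6 = 3363.98 m^2
Step 2 — Cwp = 2612.1 / 3363.98 ≈ 0.77649 (5 s.f.)

0.77649


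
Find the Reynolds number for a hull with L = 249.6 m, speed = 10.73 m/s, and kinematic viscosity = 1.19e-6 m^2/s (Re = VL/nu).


Formula: Re = V * L / nu
Step 1 — V * L = 10.73 * 249.6 = 2678.208 m^2/s
Step 2 — Re = 2678.208 / 1.19e-6 = 2.25e+09

2.25e+09


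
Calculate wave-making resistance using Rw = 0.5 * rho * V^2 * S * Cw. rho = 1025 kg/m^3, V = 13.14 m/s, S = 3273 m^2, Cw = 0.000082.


Formula: Rw = 0.5 * rho * V^2 * S * Cw
Step 1 — V^2 = 13.14^2 = 172.6596
Step 2 — 0.5 * rho * V^2 = 0.5 * 1025 * 172.6596 = 88488.045
Step 3 — Rw = 88488.045 * 3273 * 0.000082 ≈ 23749 N (5 s.f.)

23749 N


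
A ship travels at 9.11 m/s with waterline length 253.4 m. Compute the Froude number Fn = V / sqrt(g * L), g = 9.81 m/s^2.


Formula: Fn = V / sqrt(g * L)
Step 1 — g * L = 9.81 * 253.4 = 2485.854
Step 2 — sqrt(g * L) = sqrt(2485.854) = 49.858339
Step 3 — Fn = 9.11 / 49.858339 ≈ 0.18272 (5 s.f.)

0.18272


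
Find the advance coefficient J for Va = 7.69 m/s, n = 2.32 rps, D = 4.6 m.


Formula: J = Va / (n * D)
Step 1 — n * D = 2.32 * 4.6 = 10.672
Step 2 — J = 7.69 / 10.672 ≈ 0.72058 (5 s.f.)

0.72058


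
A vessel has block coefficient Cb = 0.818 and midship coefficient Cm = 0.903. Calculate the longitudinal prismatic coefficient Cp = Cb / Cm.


Formula: Cp = Cb / Cm
Substituting: Cp = 0.818 / 0.903
Result: Cp ≈ 0.90587 (5 s.f.)

0.90587


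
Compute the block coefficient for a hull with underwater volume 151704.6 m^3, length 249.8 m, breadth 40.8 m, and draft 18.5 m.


Formula: Cb = V / (L * B * T)
Step 1 — L * B * T = 249.8 * 40.8 * 18.5 = 188549.04 m^3
Step 2 — Cb = 151704.6 / 188549.04 ≈ 0.80459 (5 s.f.)

0.80459


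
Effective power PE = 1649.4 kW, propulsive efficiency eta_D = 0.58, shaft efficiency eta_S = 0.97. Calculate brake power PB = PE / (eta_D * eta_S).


Formula: PB = PE / (eta_D * eta_S)
Step 1 — combined efficiency = eta_D * eta_S = 0.58 * 0.97 = 0.5626
Step 2 — PB = 1649.4 / 0.5626 ≈ 2931.7 kW (5 s.f.)

2931.7 kW


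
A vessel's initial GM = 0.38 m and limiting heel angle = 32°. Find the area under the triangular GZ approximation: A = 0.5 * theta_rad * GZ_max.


Formula: GZ_max = GM * sin(theta); Area = 0.5 * theta_rad * GZ_max
Step 1 — GZ_max = 0.38 * sin(32°) = 0.38 * 0.529919 = 0.201369 m
Step 2 — theta_rad = 32 * pi/180 = 0.558505 rad
Step 3 — Area = 0.5 * 0.558505 * 0.201369 ≈ 0.056233 m·rad (5 s.f.)

0.056233 m·rad


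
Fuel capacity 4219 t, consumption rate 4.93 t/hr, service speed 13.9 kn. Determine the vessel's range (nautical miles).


Formula: endurance = fuel / rate; range = endurance * speed
Step 1 — endurance = 4219 / 4.93 = 855.7809 hours
Step 2 — range = 855.7809 * 13.9 ≈ 11895 nautical miles (5 s.f.)

11895 NM


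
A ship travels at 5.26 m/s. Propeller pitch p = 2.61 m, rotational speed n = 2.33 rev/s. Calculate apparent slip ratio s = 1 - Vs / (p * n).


Formula: s = 1 - Vs / (p * n)
Step 1 — p * n = 2.61 * 2.33 = 6.0813
Step 2 — Vs / (p*n) = 5.26 / 6.0813 = 0.864947 (6 d.p.)
Step 3 — s = 1 - 0.864947 = 0.135053

0.135053


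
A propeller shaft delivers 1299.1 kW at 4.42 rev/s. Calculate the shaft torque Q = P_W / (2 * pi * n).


Formula: Q = P_W / (2 * pi * n)
Step 1 — P_W = 1299.1 kW * 1000 = 1299100.0 W
Step 2 — 2 * pi * n = 2 * pi * 4.42 = 27.771679
Step 3 — Q = 1299100.0 / 27.771679 ≈ 46778 N·m (5 s.f.)

46778 N·m


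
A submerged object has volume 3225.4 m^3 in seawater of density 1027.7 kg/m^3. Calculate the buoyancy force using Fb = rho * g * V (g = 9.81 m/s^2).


Formula: Fb = rho * g * V
Substituting: Fb = 1027.7 * 9.81 * 3225.4
Intermediate: 1027.7 * 9.81 = 10081.737
Result: Fb = 10081.737 * 3225.4 ≈ 32518000 N (5 s.f.)

32518000 N


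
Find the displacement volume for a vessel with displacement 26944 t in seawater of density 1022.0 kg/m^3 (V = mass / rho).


Formula: V = mass / rho
Step 1 — convert tonnes to kg: 26944 t * 1000 = 26944000 kg
Step 2 — V = 26944000 / 1022.0 ≈ 26364 m^3 (5 s.f.)

26364 m^3


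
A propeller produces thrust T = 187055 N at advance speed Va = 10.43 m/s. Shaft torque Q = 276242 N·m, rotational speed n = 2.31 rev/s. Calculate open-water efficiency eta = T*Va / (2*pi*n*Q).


Formula: eta = T * Va / (2 * pi * n * Q)
Step 1 — numerator = T * Va = 187055 * 10.43 = 1950983.65
Step 2 — 2 * pi * n = 2 * pi * 2.31 = 14.514158
Step 3 — denominator = 14.514158 * 276242 = 4009420.03
Step 4 — eta = 1950983.65 / 4009420.03 ≈ 0.48660 (5 s.f.)

0.48660


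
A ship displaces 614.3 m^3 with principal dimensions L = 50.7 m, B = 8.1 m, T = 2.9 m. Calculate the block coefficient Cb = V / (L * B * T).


Formula: Cb = V / (L * B * T)
Step 1 — L * B * T = 50.7 * 8.1 * 2.9 = 1190.943 m^3
Step 2 — Cb = 614.3 / 1190.943 ≈ 0.51581 (5 s.f.)

0.51581


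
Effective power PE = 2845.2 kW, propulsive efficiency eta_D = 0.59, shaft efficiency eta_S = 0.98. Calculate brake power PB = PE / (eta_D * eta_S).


Formula: PB = PE / (eta_D * eta_S)
Step 1 — combined efficiency = eta_D * eta_S = 0.59 * 0.98 = 0.5782
Step 2 — PB = 2845.2 / 0.5782 ≈ 4920.8 kW (5 s.f.)

4920.8 kW


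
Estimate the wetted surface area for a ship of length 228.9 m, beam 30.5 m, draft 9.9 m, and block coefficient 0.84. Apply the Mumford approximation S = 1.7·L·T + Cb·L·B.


Formula: S = 1.7*L*T + V/T with V = Cb*L*B*T, i.e. S = L * (1.7*T + Cb*B)
Step 1 — 1.7*T = 1.7 * 9.9 = 16.83 m
Step 2 — Cb*B = 0.84 * 30.5 = 25.62 m
Step 3 — 1.7*T + Cb*B = 16.83 + 25.62 = 42.45 m
Step 4 — S = 228.9 * 42.45 ≈ 9716.8 m^2 (5 s.f.)

9716.8 m^2


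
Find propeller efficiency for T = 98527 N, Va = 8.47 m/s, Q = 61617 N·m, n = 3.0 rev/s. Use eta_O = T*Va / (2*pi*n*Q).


Formula: eta = T * Va / (2 * pi * n * Q)
Step 1 — numerator = T * Va = 98527 * 8.47 = 834523.69
Step 2 — 2 * pi * n = 2 * pi * 3.0 = 18.849556
Step 3 — denominator = 18.849556 * 61617 = 1161453.09
Step 4 — eta = 834523.69 / 1161453.09 ≈ 0.71852 (5 s.f.)

0.71852


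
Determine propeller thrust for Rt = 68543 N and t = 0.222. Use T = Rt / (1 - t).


Formula: T = Rt / (1 - t)
Step 1 — (1 - t) = 1 - 0.222 = 0.778
Step 2 — T = 68543 / 0.778 ≈ 88102 N (5 s.f.)

88102 N


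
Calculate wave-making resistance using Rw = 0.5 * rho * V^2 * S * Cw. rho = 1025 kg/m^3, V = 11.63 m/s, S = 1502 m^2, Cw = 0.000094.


Formula: Rw = 0.5 * rho * V^2 * S * Cw
Step 1 — V^2 = 11.63^2 = 135.2569
Step 2 — 0.5 * rho * V^2 = 0.5 * 1025 * 135.2569 = 69319.16125
Step 3 — Rw = 69319.16125 * 1502 * 0.000094 ≈ 9787.0 N (5 s.f.)

9787.0 N


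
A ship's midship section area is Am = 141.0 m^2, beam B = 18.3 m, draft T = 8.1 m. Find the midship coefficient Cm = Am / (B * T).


Formula: Cm = Am / (B * T)
Step 1 — B * T = 18.3 * 8.1 = 148.23 m^2
Step 2 — Cm = 141.0 / 148.23 ≈ 0.95122 (5 s.f.)

0.95122


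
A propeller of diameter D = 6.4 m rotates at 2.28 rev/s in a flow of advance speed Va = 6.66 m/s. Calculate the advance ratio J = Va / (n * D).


Formula: J = Va / (n * D)
Step 1 — n * D = 2.28 * 6.4 = 14.592
Step 2 — J = 6.66 / 14.592 ≈ 0.45641 (5 s.f.)

0.45641


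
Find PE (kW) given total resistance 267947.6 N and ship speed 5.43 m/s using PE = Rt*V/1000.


Formula: PE = Rt * V / 1000 (kW)
Step 1 — PE (W) = 267947.6 * 5.43 = 1454955.468 W
Step 2 — PE (kW) = 1454955.468 / 1000 ≈ 1455.0 kW (5 s.f.)

1455.0 kW


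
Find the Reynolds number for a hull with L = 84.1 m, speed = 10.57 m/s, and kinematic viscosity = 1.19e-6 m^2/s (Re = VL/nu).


Formula: Re = V * L / nu
Step 1 — V * L = 10.57 * 84.1 = 888.937 m^2/s
Step 2 — Re = 888.937 / 1.19e-6 = 7.47e+08

7.47e+08


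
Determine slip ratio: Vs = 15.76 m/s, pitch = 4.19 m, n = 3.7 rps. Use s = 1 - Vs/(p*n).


Formula: s = 1 - Vs / (p * n)
Step 1 — p * n = 4.19 * 3.7 = 15.503
Step 2 — Vs / (p*n) = 15.76 / 15.503 = 1.016577 (6 d.p.)
Step 3 — s = 1 - 1.016577 = -0.016577

-0.016577


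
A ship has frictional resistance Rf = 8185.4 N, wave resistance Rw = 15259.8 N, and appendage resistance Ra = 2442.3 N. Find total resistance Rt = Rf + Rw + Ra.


Formula: Rt = Rf + Rw + Ra
Substituting: Rt = 8185.4 + 15259.8 + 2442.3
Result: Rt = 25887.5 N

25887.5 N


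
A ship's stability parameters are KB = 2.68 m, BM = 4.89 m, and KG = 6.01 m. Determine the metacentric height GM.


Formula: GM = KB + BM - KG
Step 1 — KM = KB + BM = 2.68 + 4.89 = 7.57 m
Step 2 — GM = KM - KG = 7.57 - 6.01 = 1.56 m

1.56 m


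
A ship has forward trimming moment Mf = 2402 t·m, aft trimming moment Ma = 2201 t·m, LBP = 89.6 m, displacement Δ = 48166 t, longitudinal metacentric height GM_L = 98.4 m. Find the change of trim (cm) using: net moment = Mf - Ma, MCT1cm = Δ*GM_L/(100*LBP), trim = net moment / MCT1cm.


Formula: net trimming moment = Mf - Ma; MCT1cm = Δ*GM_L/(100*LBP); trim = net moment / MCT1cm
Step 1 — net trimming moment = 2402 - 2201 = 201 t·m
Step 2 — MCT1cm = 48166 * 98.4 / (100 * 89.6) = 528.9659 t·m/cm
Step 3 — trim = 201 / 528.9659 ≈ 0.37999 cm (5 s.f.)

0.37999 cm


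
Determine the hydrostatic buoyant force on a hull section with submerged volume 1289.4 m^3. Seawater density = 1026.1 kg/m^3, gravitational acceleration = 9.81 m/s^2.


Formula: Fb = rho * g * V
Substituting: Fb = 1026.1 * 9.81 * 1289.4
Intermediate: 1026.1 * 9.81 = 10066.041
Result: Fb = 10066.041 * 1289.4 ≈ 12979000 N (5 s.f.)

12979000 N


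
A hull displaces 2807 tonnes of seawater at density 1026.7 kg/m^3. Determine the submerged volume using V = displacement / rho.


Formula: V = mass / rho
Step 1 — convert tonnes to kg: 2807 t * 1000 = 2807000 kg
Step 2 — V = 2807000 / 1026.7 ≈ 2734.0 m^3 (5 s.f.)

2734.0 m^3


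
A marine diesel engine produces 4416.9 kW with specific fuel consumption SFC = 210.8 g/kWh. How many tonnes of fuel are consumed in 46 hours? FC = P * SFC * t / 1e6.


Formula: FC (tonnes) = P * SFC * t / 1,000,000
Step 1 — P * SFC * t = 4416.9 * 210.8 * 46 = 42829795.92 g
Step 2 — FC (tonnes) = 42829795.92 / 1,000,000 ≈ 42.830 tonnes (5 s.f.)

42.830 tonnes


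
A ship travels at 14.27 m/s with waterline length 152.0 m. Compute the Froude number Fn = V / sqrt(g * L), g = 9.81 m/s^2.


Formula: Fn = V / sqrt(g * L)
Step 1 — g * L = 9.81 * 152.0 = 1491.12
Step 2 — sqrt(g * L) = sqrt(1491.12) = 38.615023
Step 3 — Fn = 14.27 / 38.615023 ≈ 0.36955 (5 s.f.)

0.36955


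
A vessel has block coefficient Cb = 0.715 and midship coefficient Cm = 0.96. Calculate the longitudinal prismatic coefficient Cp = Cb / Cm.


Formula: Cp = Cb / Cm
Substituting: Cp = 0.715 / 0.96
Result: Cp ≈ 0.74479 (5 s.f.)

0.74479


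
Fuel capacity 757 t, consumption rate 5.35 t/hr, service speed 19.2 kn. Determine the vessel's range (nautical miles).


Formula: endurance = fuel / rate; range = endurance * speed
Step 1 — endurance = 757 / 5.35 = 141.4953 hours
Step 2 — range = 141.4953 * 19.2 ≈ 2716.7 nautical miles (5 s.f.)

2716.7 NM


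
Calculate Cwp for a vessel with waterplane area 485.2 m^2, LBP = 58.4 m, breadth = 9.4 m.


Formula: Cwp = Aw / (L * B)
Step 1 — L * B = 58.4 * 9.4 = 548.96 m^2
Step 2 — Cwp = 485.2 / 548.96 ≈ 0.88385 (5 s.f.)

0.88385


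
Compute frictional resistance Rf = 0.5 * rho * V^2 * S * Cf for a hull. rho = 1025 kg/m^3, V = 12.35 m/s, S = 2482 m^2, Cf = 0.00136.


Formula: Rf = 0.5 * rho * V^2 * S * Cf
Step 1 — V^2 = 12.35^2 = 152.5225
Step 2 — 0.5 * rho * V^2 = 0.5 * 1025 * 152.5225 = 78167.78125
Step 3 — Rf = 78167.78125 * 2482 * 0.00136 ≈ 263860 N (5 s.f.)

263860 N
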